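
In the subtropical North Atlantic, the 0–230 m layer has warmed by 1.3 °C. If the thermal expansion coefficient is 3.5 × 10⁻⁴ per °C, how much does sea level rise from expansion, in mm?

Δh = 100 mm

Δh = αΔT·H = 3.5×10⁻⁴ × 1.3 × 230 = 0.10465 m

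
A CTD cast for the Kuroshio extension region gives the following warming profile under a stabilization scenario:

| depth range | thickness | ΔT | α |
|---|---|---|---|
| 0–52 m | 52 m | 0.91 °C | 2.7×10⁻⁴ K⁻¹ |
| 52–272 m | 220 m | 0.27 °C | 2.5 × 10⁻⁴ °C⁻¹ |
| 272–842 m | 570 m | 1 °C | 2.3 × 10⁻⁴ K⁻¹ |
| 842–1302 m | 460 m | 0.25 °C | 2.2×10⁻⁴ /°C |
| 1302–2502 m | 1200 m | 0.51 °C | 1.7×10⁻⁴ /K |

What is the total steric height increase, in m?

Δh = 0.288 m

Layer 1: 0.91 × 52 × 2.7×10⁻⁴ = 0.0127764 m
2.5×10⁻⁴ × 0.27 × 220 = 0.01485 m
272–842 m: 2.3×10⁻⁴ × 1 × 570 = 0.13110 m
842–1302 m: 0.25 × 2.2×10⁻⁴ × 460 = 0.02530 m
1302–2502 m: 1200 × 0.51 × 1.7×10⁻⁴ = 0.10404 m
Δh = 0.0127764 + 0.01485 + 0.13110 + 0.02530 + 0.10404 = 0.2880664 m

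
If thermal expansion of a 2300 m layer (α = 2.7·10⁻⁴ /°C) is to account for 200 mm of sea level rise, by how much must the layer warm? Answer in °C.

0.32 °C

ΔT = Δh/(αH) = 0.2 / (2.7×10⁻⁴ × 2300) ≈ 0.3221 °C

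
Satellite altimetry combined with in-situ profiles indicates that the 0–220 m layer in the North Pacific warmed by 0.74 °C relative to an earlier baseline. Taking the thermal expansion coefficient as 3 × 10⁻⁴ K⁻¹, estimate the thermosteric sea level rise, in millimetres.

48.8 mm of thermosteric rise

Δh = αΔT·H = 3×10⁻⁴ × 0.74 × 220 = 0.04884 m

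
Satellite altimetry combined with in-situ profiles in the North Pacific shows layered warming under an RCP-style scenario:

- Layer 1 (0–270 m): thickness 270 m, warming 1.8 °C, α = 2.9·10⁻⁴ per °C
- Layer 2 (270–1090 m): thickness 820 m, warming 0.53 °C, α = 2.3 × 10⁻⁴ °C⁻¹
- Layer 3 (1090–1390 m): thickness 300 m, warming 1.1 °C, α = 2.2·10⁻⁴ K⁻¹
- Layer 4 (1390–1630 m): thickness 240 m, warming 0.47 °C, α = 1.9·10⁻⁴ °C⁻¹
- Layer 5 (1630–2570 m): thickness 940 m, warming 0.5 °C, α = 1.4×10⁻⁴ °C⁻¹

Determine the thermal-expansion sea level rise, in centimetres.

about 40 cm

0–270 m: 270 × 1.8 × 2.9×10⁻⁴ = 0.14094 m
270–1090 m: 0.53 × 820 × 2.3×10⁻⁴ = 0.099958 m
1.1 × 2.2×10⁻⁴ × 300 = 0.07260 m
Layer 4: 1.9×10⁻⁴ × 240 × 0.47 = 0.021432 m
Layer 5: 1.4×10⁻⁴ × 940 × 0.5 = 0.06580 m
Δh = 0.14094 + 0.099958 + 0.07260 + 0.021432 + 0.06580 = 0.40073 m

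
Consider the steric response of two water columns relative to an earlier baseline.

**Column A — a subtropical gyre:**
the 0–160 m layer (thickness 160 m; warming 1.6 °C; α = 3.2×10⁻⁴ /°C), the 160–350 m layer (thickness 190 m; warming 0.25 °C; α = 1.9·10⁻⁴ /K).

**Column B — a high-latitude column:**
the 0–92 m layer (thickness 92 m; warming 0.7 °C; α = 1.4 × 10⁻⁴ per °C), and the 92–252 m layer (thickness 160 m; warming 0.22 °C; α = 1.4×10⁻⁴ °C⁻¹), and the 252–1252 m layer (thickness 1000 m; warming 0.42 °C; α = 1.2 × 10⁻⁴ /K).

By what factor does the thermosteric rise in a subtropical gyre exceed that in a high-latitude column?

1.41

A 0–160 m: 3.2×10⁻⁴ × 160 × 1.6 = 0.08192 m
A 160–350 m: 0.25 × 1.9×10⁻⁴ × 190 = 0.009025 m
A total: 0.090945 m
B 1.4×10⁻⁴ × 92 × 0.7 = 0.009016 m
B Layer 2: 0.22 × 1.4×10⁻⁴ × 160 = 0.004928 m
B 252–1252 m: 1000 × 1.2×10⁻⁴ × 0.42 = 0.05040 m
B total: 0.064344 m
Ratio: 0.090945 / 0.064344 ≈ 1.413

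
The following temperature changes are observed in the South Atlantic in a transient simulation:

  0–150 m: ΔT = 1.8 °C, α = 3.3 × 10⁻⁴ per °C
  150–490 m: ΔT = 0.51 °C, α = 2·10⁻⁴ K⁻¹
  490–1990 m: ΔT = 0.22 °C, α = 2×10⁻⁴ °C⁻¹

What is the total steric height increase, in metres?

about 0.190 m

0–150 m: 3.3×10⁻⁴ × 1.8 × 150 = 0.08910 m
2×10⁻⁴ × 340 × 0.51 = 0.03468 m
490–1990 m: 1500 × 2×10⁻⁴ × 0.22 = 0.06600 m
Δh = 0.08910 + 0.03468 + 0.06600 = 0.18978 m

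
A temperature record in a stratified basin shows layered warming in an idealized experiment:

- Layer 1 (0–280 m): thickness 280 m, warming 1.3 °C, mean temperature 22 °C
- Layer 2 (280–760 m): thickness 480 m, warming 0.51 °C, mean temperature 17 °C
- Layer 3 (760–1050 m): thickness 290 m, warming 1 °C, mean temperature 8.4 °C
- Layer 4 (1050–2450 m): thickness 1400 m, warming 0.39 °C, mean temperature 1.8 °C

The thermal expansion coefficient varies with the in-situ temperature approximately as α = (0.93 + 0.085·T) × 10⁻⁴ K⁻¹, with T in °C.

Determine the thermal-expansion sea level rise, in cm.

Layer 1: α = (0.93 + 0.085×22)×10⁻⁴ = 2.8×10⁻⁴ K⁻¹
Layer 2: α = (0.93 + 0.085×17)×10⁻⁴ = 2.375×10⁻⁴ K⁻¹
Layer 3: α = (0.93 + 0.085×8.4)×10⁻⁴ = 1.644×10⁻⁴ K⁻¹
Layer 4: α = (0.93 + 0.085×1.8)×10⁻⁴ = 1.083×10⁻⁴ K⁻¹
0–280 m: 280 × 2.8×10⁻⁴ × 1.3 = 0.10192 m
280–760 m: 0.51 × 480 × 2.375×10⁻⁴ = 0.05814 m
760–1050 m: 290 × 1 × 1.644×10⁻⁴ = 0.047676 m
1400 × 0.39 × 1.083×10⁻⁴ = 0.0591318 m
Δh = 0.10192 + 0.05814 + 0.047676 + 0.0591318 = 0.2668678 m

Δh = 26.7 cm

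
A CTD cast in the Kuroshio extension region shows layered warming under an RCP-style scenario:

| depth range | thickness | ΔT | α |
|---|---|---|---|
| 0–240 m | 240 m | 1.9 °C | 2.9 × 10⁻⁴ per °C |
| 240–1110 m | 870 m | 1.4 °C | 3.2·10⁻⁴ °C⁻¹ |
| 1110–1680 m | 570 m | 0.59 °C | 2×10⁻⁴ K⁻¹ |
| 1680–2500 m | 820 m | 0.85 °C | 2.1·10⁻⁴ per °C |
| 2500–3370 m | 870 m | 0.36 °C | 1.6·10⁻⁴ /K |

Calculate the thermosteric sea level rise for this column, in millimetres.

Δh ≈ 786 mm

0–240 m: 2.9×10⁻⁴ × 240 × 1.9 = 0.13224 m
240–1110 m: 3.2×10⁻⁴ × 870 × 1.4 = 0.38976 m
0.59 × 2×10⁻⁴ × 570 = 0.06726 m
1680–2500 m: 2.1×10⁻⁴ × 820 × 0.85 = 0.14637 m
0.36 × 870 × 1.6×10⁻⁴ = 0.050112 m
Δh = 0.13224 + 0.38976 + 0.06726 + 0.14637 + 0.050112 = 0.785742 m ≈ 786 mm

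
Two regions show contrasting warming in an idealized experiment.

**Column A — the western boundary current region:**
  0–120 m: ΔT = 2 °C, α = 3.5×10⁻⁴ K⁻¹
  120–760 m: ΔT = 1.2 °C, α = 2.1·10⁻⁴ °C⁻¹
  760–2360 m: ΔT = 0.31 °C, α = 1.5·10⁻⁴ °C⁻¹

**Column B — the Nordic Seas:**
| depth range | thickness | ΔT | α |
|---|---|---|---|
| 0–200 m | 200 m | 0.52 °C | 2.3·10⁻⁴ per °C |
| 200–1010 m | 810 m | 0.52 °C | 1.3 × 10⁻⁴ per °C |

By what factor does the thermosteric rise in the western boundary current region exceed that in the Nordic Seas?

4.06

A 120 × 3.5×10⁻⁴ × 2 = 0.08400 m
A Layer 2: 640 × 2.1×10⁻⁴ × 1.2 = 0.16128 m
A 1600 × 0.31 × 1.5×10⁻⁴ = 0.07440 m
A total: 0.31968 m
B 0.52 × 2.3×10⁻⁴ × 200 = 0.02392 m
B Layer 2: 1.3×10⁻⁴ × 810 × 0.52 = 0.054756 m
B total: 0.078676 m
Ratio: 0.31968 / 0.078676 ≈ 4.063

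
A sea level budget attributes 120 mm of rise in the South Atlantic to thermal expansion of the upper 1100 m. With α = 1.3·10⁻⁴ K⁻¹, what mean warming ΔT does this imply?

ΔT ≈ 0.839 K

ΔT = Δh/(αH) = 0.12 / (1.3×10⁻⁴ × 1100) ≈ 0.8392 K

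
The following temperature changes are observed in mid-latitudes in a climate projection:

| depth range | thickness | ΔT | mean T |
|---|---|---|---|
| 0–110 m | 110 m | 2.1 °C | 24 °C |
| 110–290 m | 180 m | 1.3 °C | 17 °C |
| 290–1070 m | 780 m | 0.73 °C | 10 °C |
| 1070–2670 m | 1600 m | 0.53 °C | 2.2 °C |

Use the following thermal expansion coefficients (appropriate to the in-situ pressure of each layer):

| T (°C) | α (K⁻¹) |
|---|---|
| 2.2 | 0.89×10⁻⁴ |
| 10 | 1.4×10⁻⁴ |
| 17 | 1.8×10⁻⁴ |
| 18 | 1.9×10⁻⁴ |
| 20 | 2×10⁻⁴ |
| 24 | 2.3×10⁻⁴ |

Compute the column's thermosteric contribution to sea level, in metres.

0.25 m of thermosteric rise

Layer 1 at 24 °C → α = 2.3×10⁻⁴ K⁻¹
Layer 2 at 17 °C → α = 1.8×10⁻⁴ K⁻¹
Layer 3 at 10 °C → α = 1.4×10⁻⁴ K⁻¹
Layer 4 at 2.2 °C → α = 0.89×10⁻⁴ K⁻¹
0–110 m: 110 × 2.1 × 2.3×10⁻⁴ = 0.05313 m
180 × 1.8×10⁻⁴ × 1.3 = 0.04212 m
Layer 3: 1.4×10⁻⁴ × 780 × 0.73 = 0.079716 m
1070–2670 m: 1600 × 0.89×10⁻⁴ × 0.53 = 0.075472 m
Δh = 0.05313 + 0.04212 + 0.079716 + 0.075472 = 0.250438 m ≈ 0.25 m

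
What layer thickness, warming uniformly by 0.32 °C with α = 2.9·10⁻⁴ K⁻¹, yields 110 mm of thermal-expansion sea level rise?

H ≈ 1190 m

H = Δh/(αΔT) = 0.11 / (2.9×10⁻⁴ × 0.32) ≈ 1185 m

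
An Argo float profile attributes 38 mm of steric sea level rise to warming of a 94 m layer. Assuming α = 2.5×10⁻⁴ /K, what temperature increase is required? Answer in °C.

ΔT ≈ 1.62 °C

ΔT = Δh/(αH) = 0.038 / (2.5×10⁻⁴ × 94) ≈ 1.617 °C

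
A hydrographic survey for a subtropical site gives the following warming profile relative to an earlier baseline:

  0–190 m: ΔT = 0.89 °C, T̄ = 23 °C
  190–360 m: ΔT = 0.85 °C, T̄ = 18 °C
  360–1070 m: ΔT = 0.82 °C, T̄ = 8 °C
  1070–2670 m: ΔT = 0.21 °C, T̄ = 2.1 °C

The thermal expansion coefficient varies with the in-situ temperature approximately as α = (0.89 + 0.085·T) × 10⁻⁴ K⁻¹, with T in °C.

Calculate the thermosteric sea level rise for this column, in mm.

Δh = 210 mm

Layer 1: α = (0.89 + 0.085×23)×10⁻⁴ = 2.845×10⁻⁴ K⁻¹
Layer 2: α = (0.89 + 0.085×18)×10⁻⁴ = 2.42×10⁻⁴ K⁻¹
Layer 3: α = (0.89 + 0.085×8)×10⁻⁴ = 1.57×10⁻⁴ K⁻¹
Layer 4: α = (0.89 + 0.085×2.1)×10⁻⁴ = 1.0685×10⁻⁴ K⁻¹
2.845×10⁻⁴ × 190 × 0.89 = 0.04810895 m
Layer 2: 170 × 2.42×10⁻⁴ × 0.85 = 0.034969 m
360–1070 m: 1.57×10⁻⁴ × 710 × 0.82 = 0.0914054 m
1070–2670 m: 0.21 × 1.0685×10⁻⁴ × 1600 = 0.0359016 m
Δh = 0.04810895 + 0.034969 + 0.0914054 + 0.0359016 = 0.21038495 m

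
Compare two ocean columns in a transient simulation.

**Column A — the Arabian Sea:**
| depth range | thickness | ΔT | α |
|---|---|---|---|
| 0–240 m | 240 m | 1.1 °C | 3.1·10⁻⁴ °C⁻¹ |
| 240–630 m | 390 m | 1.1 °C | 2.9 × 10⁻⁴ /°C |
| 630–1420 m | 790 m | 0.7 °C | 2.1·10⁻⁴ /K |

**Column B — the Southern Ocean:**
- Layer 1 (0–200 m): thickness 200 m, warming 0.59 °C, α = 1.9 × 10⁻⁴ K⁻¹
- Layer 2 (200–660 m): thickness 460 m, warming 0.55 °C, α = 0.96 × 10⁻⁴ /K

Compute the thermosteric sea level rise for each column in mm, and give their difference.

Δh_A ≈ 322 mm, Δh_B ≈ 46.7 mm; difference ≈ 276 mm

A 0–240 m: 3.1×10⁻⁴ × 240 × 1.1 = 0.08184 m
A Layer 2: 2.9×10⁻⁴ × 1.1 × 390 = 0.12441 m
A 0.7 × 2.1×10⁻⁴ × 790 = 0.11613 m
A total: 0.32238 m
B 0.59 × 1.9×10⁻⁴ × 200 = 0.02242 m
B Layer 2: 0.55 × 460 × 0.96×10⁻⁴ = 0.024288 m
B total: 0.046708 m
Difference: 0.32238 − 0.046708 = 0.275672 m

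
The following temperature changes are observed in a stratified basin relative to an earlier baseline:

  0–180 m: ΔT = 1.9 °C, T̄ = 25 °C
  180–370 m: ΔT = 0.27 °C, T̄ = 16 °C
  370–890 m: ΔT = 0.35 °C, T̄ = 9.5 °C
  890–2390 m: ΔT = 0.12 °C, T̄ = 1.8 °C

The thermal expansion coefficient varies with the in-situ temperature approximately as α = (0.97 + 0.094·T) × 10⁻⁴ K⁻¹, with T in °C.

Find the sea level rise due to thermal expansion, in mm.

180 mm

Layer 1: α = (0.97 + 0.094×25)×10⁻⁴ = 3.32×10⁻⁴ K⁻¹
Layer 2: α = (0.97 + 0.094×16)×10⁻⁴ = 2.474×10⁻⁴ K⁻¹
Layer 3: α = (0.97 + 0.094×9.5)×10⁻⁴ = 1.863×10⁻⁴ K⁻¹
Layer 4: α = (0.97 + 0.094×1.8)×10⁻⁴ = 1.1392×10⁻⁴ K⁻¹
3.32×10⁻⁴ × 1.9 × 180 = 0.113544 m
Layer 2: 0.27 × 2.474×10⁻⁴ × 190 = 0.01269162 m
0.35 × 520 × 1.863×10⁻⁴ = 0.0339066 m
Layer 4: 1.1392×10⁻⁴ × 1500 × 0.12 = 0.0205056 m
Δh = 0.113544 + 0.01269162 + 0.0339066 + 0.0205056 = 0.18064782 m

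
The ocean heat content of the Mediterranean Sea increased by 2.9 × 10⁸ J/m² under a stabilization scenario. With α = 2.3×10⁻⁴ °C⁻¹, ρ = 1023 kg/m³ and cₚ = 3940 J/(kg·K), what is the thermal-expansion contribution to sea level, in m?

about 0.0165 m

Δh = αQ/(ρcₚ) = 2.3×10⁻⁴ × 2.9×10⁸ / (1023 × 3940) ≈ 0.016548 m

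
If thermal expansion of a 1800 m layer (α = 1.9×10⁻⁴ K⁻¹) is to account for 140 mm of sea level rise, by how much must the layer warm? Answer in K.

ΔT = Δh/(αH) = 0.14 / (1.9×10⁻⁴ × 1800) ≈ 0.4094 K

about 0.409 K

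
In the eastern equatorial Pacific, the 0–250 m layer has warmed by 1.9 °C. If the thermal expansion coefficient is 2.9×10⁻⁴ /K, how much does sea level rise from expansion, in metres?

Δh = αΔT·H = 2.9×10⁻⁴ × 1.9 × 250 = 0.13775 m

Δh ≈ 0.138 m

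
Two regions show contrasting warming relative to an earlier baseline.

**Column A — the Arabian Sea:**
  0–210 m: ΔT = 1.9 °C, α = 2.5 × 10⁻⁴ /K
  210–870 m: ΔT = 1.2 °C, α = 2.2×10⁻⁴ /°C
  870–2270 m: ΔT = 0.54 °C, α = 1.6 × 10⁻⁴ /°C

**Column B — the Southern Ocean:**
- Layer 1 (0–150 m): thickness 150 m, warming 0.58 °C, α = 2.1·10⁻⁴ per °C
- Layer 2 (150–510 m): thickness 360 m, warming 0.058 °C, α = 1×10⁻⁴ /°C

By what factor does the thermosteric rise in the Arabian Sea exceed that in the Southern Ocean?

A Layer 1: 1.9 × 2.5×10⁻⁴ × 210 = 0.09975 m
A Layer 2: 1.2 × 660 × 2.2×10⁻⁴ = 0.17424 m
A 870–2270 m: 1400 × 1.6×10⁻⁴ × 0.54 = 0.12096 m
A total: 0.39495 m
B 0.58 × 2.1×10⁻⁴ × 150 = 0.01827 m
B Layer 2: 1×10⁻⁴ × 0.058 × 360 = 0.002088 m
B total: 0.020358 m
Ratio: 0.39495 / 0.020358 ≈ 19.40

≈ 19.4×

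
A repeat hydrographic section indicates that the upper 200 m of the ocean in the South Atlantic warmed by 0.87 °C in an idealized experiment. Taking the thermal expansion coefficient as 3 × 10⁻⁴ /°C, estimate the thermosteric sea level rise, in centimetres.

Δh = αΔT·H = 3×10⁻⁴ × 0.87 × 200 = 0.05220 m

5.22 cm of thermosteric rise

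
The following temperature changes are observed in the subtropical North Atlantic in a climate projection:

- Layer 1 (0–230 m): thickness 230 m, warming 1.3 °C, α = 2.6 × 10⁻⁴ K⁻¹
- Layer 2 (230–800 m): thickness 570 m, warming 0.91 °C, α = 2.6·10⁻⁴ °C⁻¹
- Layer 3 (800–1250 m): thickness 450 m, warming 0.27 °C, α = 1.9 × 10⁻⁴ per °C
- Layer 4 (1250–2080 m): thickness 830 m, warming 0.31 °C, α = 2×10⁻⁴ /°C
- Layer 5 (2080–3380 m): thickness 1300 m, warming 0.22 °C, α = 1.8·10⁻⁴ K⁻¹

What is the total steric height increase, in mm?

339 mm of thermosteric rise

1.3 × 2.6×10⁻⁴ × 230 = 0.07774 m
2.6×10⁻⁴ × 570 × 0.91 = 0.134862 m
1.9×10⁻⁴ × 450 × 0.27 = 0.023085 m
1250–2080 m: 2×10⁻⁴ × 0.31 × 830 = 0.05146 m
Layer 5: 0.22 × 1300 × 1.8×10⁻⁴ = 0.05148 m
Δh = 0.07774 + 0.134862 + 0.023085 + 0.05146 + 0.05148 = 0.338627 m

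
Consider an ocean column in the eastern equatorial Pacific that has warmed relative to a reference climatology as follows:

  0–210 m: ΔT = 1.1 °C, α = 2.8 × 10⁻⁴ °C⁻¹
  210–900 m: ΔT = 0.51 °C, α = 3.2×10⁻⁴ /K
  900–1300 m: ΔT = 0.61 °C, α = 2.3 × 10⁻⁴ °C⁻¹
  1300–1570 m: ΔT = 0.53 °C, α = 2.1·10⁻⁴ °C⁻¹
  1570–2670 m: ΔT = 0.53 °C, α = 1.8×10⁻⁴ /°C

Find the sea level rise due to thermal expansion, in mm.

0–210 m: 210 × 1.1 × 2.8×10⁻⁴ = 0.06468 m
210–900 m: 3.2×10⁻⁴ × 690 × 0.51 = 0.112608 m
Layer 3: 0.61 × 2.3×10⁻⁴ × 400 = 0.05612 m
1300–1570 m: 0.53 × 2.1×10⁻⁴ × 270 = 0.030051 m
0.53 × 1100 × 1.8×10⁻⁴ = 0.10494 m
Δh = 0.06468 + 0.112608 + 0.05612 + 0.030051 + 0.10494 = 0.368399 m

Δh ≈ 370 mm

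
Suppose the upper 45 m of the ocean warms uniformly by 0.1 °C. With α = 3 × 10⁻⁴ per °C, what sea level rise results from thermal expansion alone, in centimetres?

Δh = αΔT·H = 3×10⁻⁴ × 0.1 × 45 = 0.00135 m

0.135 cm of thermosteric rise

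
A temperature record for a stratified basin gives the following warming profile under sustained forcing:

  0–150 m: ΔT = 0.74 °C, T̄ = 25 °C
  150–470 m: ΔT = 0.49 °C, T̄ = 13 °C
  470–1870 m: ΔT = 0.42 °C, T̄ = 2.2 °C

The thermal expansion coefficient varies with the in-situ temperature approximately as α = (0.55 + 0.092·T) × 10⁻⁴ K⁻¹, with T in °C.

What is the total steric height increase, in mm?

Layer 1: α = (0.55 + 0.092×25)×10⁻⁴ = 2.85×10⁻⁴ K⁻¹
Layer 2: α = (0.55 + 0.092×13)×10⁻⁴ = 1.746×10⁻⁴ K⁻¹
Layer 3: α = (0.55 + 0.092×2.2)×10⁻⁴ = 0.7524×10⁻⁴ K⁻¹
0–150 m: 0.74 × 150 × 2.85×10⁻⁴ = 0.031635 m
150–470 m: 0.49 × 320 × 1.746×10⁻⁴ = 0.02737728 m
Layer 3: 0.42 × 1400 × 0.7524×10⁻⁴ = 0.04424112 m
Δh = 0.031635 + 0.02737728 + 0.04424112 = 0.1032534 m

103 mm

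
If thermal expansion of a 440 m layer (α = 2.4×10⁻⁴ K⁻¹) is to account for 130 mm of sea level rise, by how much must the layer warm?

ΔT = Δh/(αH) = 0.13 / (2.4×10⁻⁴ × 440) ≈ 1.231 K

ΔT ≈ 1.23 K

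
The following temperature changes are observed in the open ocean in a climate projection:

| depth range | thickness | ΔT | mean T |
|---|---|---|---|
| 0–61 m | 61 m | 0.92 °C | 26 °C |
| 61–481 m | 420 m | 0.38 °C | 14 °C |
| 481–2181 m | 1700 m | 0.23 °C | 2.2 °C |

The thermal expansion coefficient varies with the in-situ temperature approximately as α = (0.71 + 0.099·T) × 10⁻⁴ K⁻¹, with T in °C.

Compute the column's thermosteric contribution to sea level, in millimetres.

Δh = 88.2 mm

Layer 1: α = (0.71 + 0.099×26)×10⁻⁴ = 3.284×10⁻⁴ K⁻¹
Layer 2: α = (0.71 + 0.099×14)×10⁻⁴ = 2.096×10⁻⁴ K⁻¹
Layer 3: α = (0.71 + 0.099×2.2)×10⁻⁴ = 0.9278×10⁻⁴ K⁻¹
0.92 × 3.284×10⁻⁴ × 61 = 0.018429808 m
0.38 × 420 × 2.096×10⁻⁴ = 0.03345216 m
1700 × 0.9278×10⁻⁴ × 0.23 = 0.03627698 m
Δh = 0.018429808 + 0.03345216 + 0.03627698 = 0.088158948 m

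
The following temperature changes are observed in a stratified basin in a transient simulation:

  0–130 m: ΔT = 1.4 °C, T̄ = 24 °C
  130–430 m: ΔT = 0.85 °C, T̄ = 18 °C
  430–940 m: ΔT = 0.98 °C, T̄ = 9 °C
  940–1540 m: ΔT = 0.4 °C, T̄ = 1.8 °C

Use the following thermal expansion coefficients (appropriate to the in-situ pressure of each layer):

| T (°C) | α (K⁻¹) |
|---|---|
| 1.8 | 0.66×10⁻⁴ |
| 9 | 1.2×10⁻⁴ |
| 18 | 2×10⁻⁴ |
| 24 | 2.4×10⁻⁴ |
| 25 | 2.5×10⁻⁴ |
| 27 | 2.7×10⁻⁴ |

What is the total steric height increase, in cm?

Layer 1 at 24 °C → α = 2.4×10⁻⁴ K⁻¹
Layer 2 at 18 °C → α = 2×10⁻⁴ K⁻¹
Layer 3 at 9 °C → α = 1.2×10⁻⁴ K⁻¹
Layer 4 at 1.8 °C → α = 0.66×10⁻⁴ K⁻¹
0–130 m: 130 × 1.4 × 2.4×10⁻⁴ = 0.04368 m
130–430 m: 2×10⁻⁴ × 0.85 × 300 = 0.05100 m
430–940 m: 0.98 × 510 × 1.2×10⁻⁴ = 0.059976 m
940–1540 m: 600 × 0.4 × 0.66×10⁻⁴ = 0.01584 m
Δh = 0.04368 + 0.05100 + 0.059976 + 0.01584 = 0.170496 m ≈ 17.0 cm

about 17.0 cm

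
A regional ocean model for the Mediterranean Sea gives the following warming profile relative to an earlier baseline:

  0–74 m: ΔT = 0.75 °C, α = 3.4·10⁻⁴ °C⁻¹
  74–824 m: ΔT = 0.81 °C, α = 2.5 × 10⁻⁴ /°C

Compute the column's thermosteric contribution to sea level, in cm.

3.4×10⁻⁴ × 0.75 × 74 = 0.01887 m
Layer 2: 2.5×10⁻⁴ × 750 × 0.81 = 0.151875 m
Δh = 0.01887 + 0.151875 = 0.170745 m

Δh = 17.1 cm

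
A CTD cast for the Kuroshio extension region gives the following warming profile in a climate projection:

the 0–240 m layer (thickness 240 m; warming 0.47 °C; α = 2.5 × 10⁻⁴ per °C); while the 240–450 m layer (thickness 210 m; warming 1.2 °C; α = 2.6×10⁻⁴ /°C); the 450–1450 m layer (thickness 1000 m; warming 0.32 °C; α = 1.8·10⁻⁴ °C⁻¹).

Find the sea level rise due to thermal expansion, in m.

Δh = 0.151 m

2.5×10⁻⁴ × 240 × 0.47 = 0.02820 m
2.6×10⁻⁴ × 210 × 1.2 = 0.06552 m
1.8×10⁻⁴ × 1000 × 0.32 = 0.05760 m
Δh = 0.02820 + 0.06552 + 0.05760 = 0.15132 m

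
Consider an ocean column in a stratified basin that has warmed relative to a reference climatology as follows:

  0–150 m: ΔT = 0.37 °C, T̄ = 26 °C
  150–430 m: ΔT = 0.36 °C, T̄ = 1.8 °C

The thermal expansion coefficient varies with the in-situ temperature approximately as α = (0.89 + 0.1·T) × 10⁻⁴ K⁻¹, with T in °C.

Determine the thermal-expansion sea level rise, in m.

Layer 1: α = (0.89 + 0.1×26)×10⁻⁴ = 3.49×10⁻⁴ K⁻¹
Layer 2: α = (0.89 + 0.1×1.8)×10⁻⁴ = 1.07×10⁻⁴ K⁻¹
Layer 1: 0.37 × 3.49×10⁻⁴ × 150 = 0.0193695 m
0.36 × 1.07×10⁻⁴ × 280 = 0.0107856 m
Δh = 0.0193695 + 0.0107856 = 0.0301551 m

0.030 m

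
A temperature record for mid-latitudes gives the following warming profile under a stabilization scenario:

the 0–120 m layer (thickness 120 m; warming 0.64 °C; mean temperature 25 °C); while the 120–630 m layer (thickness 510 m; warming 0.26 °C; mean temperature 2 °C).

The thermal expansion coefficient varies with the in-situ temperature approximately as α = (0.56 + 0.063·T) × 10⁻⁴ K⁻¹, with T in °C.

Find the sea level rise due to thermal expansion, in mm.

Layer 1: α = (0.56 + 0.063×25)×10⁻⁴ = 2.135×10⁻⁴ K⁻¹
Layer 2: α = (0.56 + 0.063×2)×10⁻⁴ = 0.686×10⁻⁴ K⁻¹
120 × 0.64 × 2.135×10⁻⁴ = 0.0163968 m
Layer 2: 0.26 × 0.686×10⁻⁴ × 510 = 0.00909636 m
Δh = 0.0163968 + 0.00909636 = 0.02549316 m

Δh = 25.5 mm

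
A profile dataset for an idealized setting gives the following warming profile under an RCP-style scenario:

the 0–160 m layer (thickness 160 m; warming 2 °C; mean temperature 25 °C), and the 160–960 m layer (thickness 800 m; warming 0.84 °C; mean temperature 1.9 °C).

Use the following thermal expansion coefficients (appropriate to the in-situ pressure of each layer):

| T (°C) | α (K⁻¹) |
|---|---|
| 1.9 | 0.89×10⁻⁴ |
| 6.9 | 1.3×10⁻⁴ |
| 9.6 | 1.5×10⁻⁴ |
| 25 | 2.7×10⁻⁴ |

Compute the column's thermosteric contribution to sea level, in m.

Layer 1 at 25 °C → α = 2.7×10⁻⁴ K⁻¹
Layer 2 at 1.9 °C → α = 0.89×10⁻⁴ K⁻¹
2 × 2.7×10⁻⁴ × 160 = 0.08640 m
0.89×10⁻⁴ × 0.84 × 800 = 0.059808 m
Δh = 0.08640 + 0.059808 = 0.146208 m ≈ 0.146 m

0.146 m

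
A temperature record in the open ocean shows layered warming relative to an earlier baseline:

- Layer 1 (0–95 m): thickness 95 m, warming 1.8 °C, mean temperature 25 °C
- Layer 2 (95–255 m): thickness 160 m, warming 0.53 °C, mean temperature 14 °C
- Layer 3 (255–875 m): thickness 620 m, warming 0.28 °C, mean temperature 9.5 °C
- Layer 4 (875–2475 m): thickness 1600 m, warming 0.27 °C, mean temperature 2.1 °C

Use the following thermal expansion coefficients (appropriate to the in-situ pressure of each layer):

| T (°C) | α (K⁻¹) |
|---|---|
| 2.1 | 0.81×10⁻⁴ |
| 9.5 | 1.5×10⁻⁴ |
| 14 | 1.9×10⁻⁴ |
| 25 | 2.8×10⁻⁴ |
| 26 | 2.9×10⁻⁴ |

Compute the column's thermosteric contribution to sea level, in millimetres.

Layer 1 at 25 °C → α = 2.8×10⁻⁴ K⁻¹
Layer 2 at 14 °C → α = 1.9×10⁻⁴ K⁻¹
Layer 3 at 9.5 °C → α = 1.5×10⁻⁴ K⁻¹
Layer 4 at 2.1 °C → α = 0.81×10⁻⁴ K⁻¹
0–95 m: 1.8 × 95 × 2.8×10⁻⁴ = 0.04788 m
Layer 2: 1.9×10⁻⁴ × 160 × 0.53 = 0.016112 m
255–875 m: 1.5×10⁻⁴ × 0.28 × 620 = 0.02604 m
Layer 4: 0.81×10⁻⁴ × 0.27 × 1600 = 0.034992 m
Δh = 0.04788 + 0.016112 + 0.02604 + 0.034992 = 0.125024 m

130 mm of thermosteric rise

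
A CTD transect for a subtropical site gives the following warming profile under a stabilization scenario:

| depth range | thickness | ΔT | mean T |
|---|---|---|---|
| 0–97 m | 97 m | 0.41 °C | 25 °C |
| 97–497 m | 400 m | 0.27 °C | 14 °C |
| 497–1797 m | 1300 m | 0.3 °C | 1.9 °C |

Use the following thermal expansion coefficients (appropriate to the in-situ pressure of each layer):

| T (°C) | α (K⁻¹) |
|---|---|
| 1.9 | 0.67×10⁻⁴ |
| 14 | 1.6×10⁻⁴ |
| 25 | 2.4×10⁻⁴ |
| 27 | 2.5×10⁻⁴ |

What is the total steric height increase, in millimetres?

53.0 mm of thermosteric rise

Layer 1 at 25 °C → α = 2.4×10⁻⁴ K⁻¹
Layer 2 at 14 °C → α = 1.6×10⁻⁴ K⁻¹
Layer 3 at 1.9 °C → α = 0.67×10⁻⁴ K⁻¹
0–97 m: 2.4×10⁻⁴ × 97 × 0.41 = 0.0095448 m
1.6×10⁻⁴ × 400 × 0.27 = 0.01728 m
497–1797 m: 0.3 × 1300 × 0.67×10⁻⁴ = 0.02613 m
Δh = 0.0095448 + 0.01728 + 0.02613 = 0.0529548 m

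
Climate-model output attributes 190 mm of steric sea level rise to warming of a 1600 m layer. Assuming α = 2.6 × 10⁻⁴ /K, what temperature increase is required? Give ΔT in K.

0.46 K

ΔT = Δh/(αH) = 0.19 / (2.6×10⁻⁴ × 1600) ≈ 0.4567 K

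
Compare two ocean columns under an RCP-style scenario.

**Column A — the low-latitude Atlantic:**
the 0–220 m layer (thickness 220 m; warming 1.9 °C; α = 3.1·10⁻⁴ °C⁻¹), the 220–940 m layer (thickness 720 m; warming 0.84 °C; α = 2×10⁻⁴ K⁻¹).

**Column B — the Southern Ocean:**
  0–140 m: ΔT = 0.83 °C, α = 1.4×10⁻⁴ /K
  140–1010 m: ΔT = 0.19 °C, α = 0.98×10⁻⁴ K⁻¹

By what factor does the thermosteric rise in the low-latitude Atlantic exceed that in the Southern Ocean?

A 1.9 × 3.1×10⁻⁴ × 220 = 0.12958 m
A Layer 2: 2×10⁻⁴ × 0.84 × 720 = 0.12096 m
A total: 0.25054 m
B Layer 1: 0.83 × 140 × 1.4×10⁻⁴ = 0.016268 m
B 0.98×10⁻⁴ × 0.19 × 870 = 0.0161994 m
B total: 0.0324674 m
Ratio: 0.25054 / 0.0324674 ≈ 7.717

≈ 7.7×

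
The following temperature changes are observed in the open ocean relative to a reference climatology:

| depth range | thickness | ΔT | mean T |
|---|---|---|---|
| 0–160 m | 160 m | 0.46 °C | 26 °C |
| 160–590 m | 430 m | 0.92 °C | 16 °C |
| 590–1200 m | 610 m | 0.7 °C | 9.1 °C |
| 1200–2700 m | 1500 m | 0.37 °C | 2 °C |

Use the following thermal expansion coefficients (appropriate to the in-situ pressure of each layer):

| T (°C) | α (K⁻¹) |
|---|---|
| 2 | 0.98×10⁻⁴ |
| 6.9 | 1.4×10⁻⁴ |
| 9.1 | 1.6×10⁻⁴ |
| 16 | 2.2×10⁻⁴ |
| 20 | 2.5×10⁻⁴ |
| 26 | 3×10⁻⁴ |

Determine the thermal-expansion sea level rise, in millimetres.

Layer 1 at 26 °C → α = 3×10⁻⁴ K⁻¹
Layer 2 at 16 °C → α = 2.2×10⁻⁴ K⁻¹
Layer 3 at 9.1 °C → α = 1.6×10⁻⁴ K⁻¹
Layer 4 at 2 °C → α = 0.98×10⁻⁴ K⁻¹
3×10⁻⁴ × 0.46 × 160 = 0.02208 m
160–590 m: 430 × 2.2×10⁻⁴ × 0.92 = 0.087032 m
Layer 3: 610 × 1.6×10⁻⁴ × 0.7 = 0.06832 m
0.98×10⁻⁴ × 0.37 × 1500 = 0.05439 m
Δh = 0.02208 + 0.087032 + 0.06832 + 0.05439 = 0.231822 m

Δh = 232 mm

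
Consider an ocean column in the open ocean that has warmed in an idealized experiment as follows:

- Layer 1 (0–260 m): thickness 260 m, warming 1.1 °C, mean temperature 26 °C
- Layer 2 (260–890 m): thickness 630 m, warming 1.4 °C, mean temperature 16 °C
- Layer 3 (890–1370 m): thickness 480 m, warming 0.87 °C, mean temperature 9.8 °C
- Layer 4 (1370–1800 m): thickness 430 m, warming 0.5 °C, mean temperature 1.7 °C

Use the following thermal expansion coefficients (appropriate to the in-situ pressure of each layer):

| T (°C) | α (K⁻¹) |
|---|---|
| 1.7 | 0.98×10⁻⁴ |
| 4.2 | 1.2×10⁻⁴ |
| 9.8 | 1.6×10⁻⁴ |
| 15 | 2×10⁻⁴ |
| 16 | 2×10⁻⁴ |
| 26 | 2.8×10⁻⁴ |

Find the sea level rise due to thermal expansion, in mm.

about 340 mm

Layer 1 at 26 °C → α = 2.8×10⁻⁴ K⁻¹
Layer 2 at 16 °C → α = 2×10⁻⁴ K⁻¹
Layer 3 at 9.8 °C → α = 1.6×10⁻⁴ K⁻¹
Layer 4 at 1.7 °C → α = 0.98×10⁻⁴ K⁻¹
Layer 1: 2.8×10⁻⁴ × 1.1 × 260 = 0.08008 m
630 × 2×10⁻⁴ × 1.4 = 0.17640 m
Layer 3: 0.87 × 480 × 1.6×10⁻⁴ = 0.066816 m
1370–1800 m: 430 × 0.5 × 0.98×10⁻⁴ = 0.02107 m
Δh = 0.08008 + 0.17640 + 0.066816 + 0.02107 = 0.344366 m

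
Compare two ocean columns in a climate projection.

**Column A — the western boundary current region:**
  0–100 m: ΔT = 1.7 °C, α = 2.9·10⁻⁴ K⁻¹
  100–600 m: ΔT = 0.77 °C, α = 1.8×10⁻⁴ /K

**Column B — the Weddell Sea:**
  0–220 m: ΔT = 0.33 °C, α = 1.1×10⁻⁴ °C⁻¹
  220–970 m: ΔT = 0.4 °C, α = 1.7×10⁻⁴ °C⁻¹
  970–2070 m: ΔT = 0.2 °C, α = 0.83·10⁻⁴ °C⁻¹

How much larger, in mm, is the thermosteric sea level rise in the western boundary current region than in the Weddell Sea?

41.4 mm larger

A 1.7 × 100 × 2.9×10⁻⁴ = 0.04930 m
A Layer 2: 1.8×10⁻⁴ × 0.77 × 500 = 0.06930 m
A total: 0.11860 m
B 0.33 × 220 × 1.1×10⁻⁴ = 0.007986 m
B 750 × 0.4 × 1.7×10⁻⁴ = 0.05100 m
B 970–2070 m: 1100 × 0.2 × 0.83×10⁻⁴ = 0.01826 m
B total: 0.077246 m
Difference: 0.11860 − 0.077246 = 0.041354 m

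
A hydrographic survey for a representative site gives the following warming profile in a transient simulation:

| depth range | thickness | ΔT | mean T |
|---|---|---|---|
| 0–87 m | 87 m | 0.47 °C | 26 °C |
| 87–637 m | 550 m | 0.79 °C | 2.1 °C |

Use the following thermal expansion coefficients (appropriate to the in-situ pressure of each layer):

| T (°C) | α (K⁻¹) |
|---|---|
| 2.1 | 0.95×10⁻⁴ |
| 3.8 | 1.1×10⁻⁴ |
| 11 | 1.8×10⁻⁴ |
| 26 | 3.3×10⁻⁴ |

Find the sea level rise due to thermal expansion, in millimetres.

54.8 mm of thermosteric rise

Layer 1 at 26 °C → α = 3.3×10⁻⁴ K⁻¹
Layer 2 at 2.1 °C → α = 0.95×10⁻⁴ K⁻¹
0–87 m: 87 × 3.3×10⁻⁴ × 0.47 = 0.0134937 m
0.95×10⁻⁴ × 550 × 0.79 = 0.0412775 m
Δh = 0.0134937 + 0.0412775 = 0.0547712 m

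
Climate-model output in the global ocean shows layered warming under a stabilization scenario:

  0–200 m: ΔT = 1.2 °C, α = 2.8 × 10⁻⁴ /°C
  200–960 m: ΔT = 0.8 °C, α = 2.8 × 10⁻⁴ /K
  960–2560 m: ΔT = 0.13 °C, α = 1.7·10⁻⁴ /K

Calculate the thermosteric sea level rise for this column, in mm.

273 mm

0–200 m: 200 × 2.8×10⁻⁴ × 1.2 = 0.06720 m
Layer 2: 0.8 × 2.8×10⁻⁴ × 760 = 0.17024 m
960–2560 m: 1.7×10⁻⁴ × 0.13 × 1600 = 0.03536 m
Δh = 0.06720 + 0.17024 + 0.03536 = 0.27280 m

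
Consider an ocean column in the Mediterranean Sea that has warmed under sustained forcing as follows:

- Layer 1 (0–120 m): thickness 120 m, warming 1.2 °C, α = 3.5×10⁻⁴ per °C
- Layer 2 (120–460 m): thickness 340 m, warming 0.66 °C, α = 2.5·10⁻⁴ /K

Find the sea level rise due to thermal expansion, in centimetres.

3.5×10⁻⁴ × 1.2 × 120 = 0.05040 m
340 × 2.5×10⁻⁴ × 0.66 = 0.05610 m
Δh = 0.05040 + 0.05610 = 0.10650 m

10.7 cm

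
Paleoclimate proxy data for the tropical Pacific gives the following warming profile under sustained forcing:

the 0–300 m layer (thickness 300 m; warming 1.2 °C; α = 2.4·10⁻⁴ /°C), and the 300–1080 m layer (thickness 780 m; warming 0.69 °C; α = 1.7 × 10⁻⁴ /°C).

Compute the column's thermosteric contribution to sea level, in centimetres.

18 cm

0–300 m: 1.2 × 300 × 2.4×10⁻⁴ = 0.08640 m
300–1080 m: 780 × 0.69 × 1.7×10⁻⁴ = 0.091494 m
Δh = 0.08640 + 0.091494 = 0.177894 m ≈ 18 cm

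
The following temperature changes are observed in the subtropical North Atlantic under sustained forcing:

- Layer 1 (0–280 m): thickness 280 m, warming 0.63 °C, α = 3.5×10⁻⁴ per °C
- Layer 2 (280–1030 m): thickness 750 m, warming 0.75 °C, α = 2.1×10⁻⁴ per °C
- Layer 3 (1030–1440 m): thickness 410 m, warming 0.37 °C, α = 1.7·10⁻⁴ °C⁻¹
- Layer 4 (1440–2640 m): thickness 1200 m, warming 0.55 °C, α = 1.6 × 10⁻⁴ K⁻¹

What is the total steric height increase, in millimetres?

Layer 1: 3.5×10⁻⁴ × 280 × 0.63 = 0.06174 m
750 × 0.75 × 2.1×10⁻⁴ = 0.118125 m
1030–1440 m: 410 × 1.7×10⁻⁴ × 0.37 = 0.025789 m
Layer 4: 1.6×10⁻⁴ × 0.55 × 1200 = 0.10560 m
Δh = 0.06174 + 0.118125 + 0.025789 + 0.10560 = 0.311254 m ≈ 311 mm

Δh ≈ 311 mm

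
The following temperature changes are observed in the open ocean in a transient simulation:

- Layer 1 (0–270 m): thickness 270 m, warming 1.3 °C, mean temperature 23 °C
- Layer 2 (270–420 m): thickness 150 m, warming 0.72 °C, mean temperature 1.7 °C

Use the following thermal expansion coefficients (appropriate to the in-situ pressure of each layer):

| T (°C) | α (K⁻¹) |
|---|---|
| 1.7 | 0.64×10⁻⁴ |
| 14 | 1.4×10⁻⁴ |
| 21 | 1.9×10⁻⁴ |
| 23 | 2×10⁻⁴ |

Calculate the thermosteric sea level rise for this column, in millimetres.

Layer 1 at 23 °C → α = 2×10⁻⁴ K⁻¹
Layer 2 at 1.7 °C → α = 0.64×10⁻⁴ K⁻¹
0–270 m: 2×10⁻⁴ × 1.3 × 270 = 0.07020 m
Layer 2: 150 × 0.72 × 0.64×10⁻⁴ = 0.006912 m
Δh = 0.07020 + 0.006912 = 0.077112 m ≈ 77.1 mm

77.1 mm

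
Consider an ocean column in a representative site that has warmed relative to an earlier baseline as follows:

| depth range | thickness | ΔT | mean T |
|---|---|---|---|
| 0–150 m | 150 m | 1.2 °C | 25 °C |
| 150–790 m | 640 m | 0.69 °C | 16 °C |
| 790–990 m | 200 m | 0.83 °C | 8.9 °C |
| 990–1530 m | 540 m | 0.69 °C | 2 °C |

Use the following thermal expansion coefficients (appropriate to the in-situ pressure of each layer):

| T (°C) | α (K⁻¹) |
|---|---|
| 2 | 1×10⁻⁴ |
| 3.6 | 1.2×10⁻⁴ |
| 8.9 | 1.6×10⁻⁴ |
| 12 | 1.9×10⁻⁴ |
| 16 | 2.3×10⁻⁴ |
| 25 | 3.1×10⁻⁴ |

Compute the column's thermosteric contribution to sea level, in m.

Layer 1 at 25 °C → α = 3.1×10⁻⁴ K⁻¹
Layer 2 at 16 °C → α = 2.3×10⁻⁴ K⁻¹
Layer 3 at 8.9 °C → α = 1.6×10⁻⁴ K⁻¹
Layer 4 at 2 °C → α = 1×10⁻⁴ K⁻¹
Layer 1: 1.2 × 3.1×10⁻⁴ × 150 = 0.05580 m
640 × 2.3×10⁻⁴ × 0.69 = 0.101568 m
1.6×10⁻⁴ × 200 × 0.83 = 0.02656 m
990–1530 m: 0.69 × 1×10⁻⁴ × 540 = 0.03726 m
Δh = 0.05580 + 0.101568 + 0.02656 + 0.03726 = 0.221188 m

Δh = 0.22 m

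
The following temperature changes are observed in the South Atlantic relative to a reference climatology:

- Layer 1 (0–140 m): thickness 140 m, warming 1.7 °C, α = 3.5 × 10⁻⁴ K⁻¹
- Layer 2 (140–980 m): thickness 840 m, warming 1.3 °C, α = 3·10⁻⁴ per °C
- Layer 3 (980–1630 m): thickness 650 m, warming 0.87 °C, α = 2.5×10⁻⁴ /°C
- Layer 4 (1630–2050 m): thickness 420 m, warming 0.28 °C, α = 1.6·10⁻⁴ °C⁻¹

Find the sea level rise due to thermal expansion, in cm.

57.1 cm of thermosteric rise

Layer 1: 1.7 × 140 × 3.5×10⁻⁴ = 0.08330 m
1.3 × 840 × 3×10⁻⁴ = 0.32760 m
Layer 3: 2.5×10⁻⁴ × 0.87 × 650 = 0.141375 m
1630–2050 m: 0.28 × 420 × 1.6×10⁻⁴ = 0.018816 m
Δh = 0.08330 + 0.32760 + 0.141375 + 0.018816 = 0.571091 m ≈ 57.1 cm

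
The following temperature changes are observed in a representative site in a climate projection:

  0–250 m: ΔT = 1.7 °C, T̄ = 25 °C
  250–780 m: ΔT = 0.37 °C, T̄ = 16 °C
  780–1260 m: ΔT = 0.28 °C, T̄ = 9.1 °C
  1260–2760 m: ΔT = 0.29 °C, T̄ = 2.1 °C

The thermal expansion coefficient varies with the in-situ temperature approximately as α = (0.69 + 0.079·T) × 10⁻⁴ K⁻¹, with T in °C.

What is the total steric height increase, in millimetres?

208 mm

Layer 1: α = (0.69 + 0.079×25)×10⁻⁴ = 2.665×10⁻⁴ K⁻¹
Layer 2: α = (0.69 + 0.079×16)×10⁻⁴ = 1.954×10⁻⁴ K⁻¹
Layer 3: α = (0.69 + 0.079×9.1)×10⁻⁴ = 1.4089×10⁻⁴ K⁻¹
Layer 4: α = (0.69 + 0.079×2.1)×10⁻⁴ = 0.8559×10⁻⁴ K⁻¹
0–250 m: 1.7 × 2.665×10⁻⁴ × 250 = 0.1132625 m
0.37 × 1.954×10⁻⁴ × 530 = 0.03831794 m
1.4089×10⁻⁴ × 0.28 × 480 = 0.018935616 m
0.29 × 0.8559×10⁻⁴ × 1500 = 0.03723165 m
Δh = 0.1132625 + 0.03831794 + 0.018935616 + 0.03723165 = 0.207747706 m ≈ 208 mm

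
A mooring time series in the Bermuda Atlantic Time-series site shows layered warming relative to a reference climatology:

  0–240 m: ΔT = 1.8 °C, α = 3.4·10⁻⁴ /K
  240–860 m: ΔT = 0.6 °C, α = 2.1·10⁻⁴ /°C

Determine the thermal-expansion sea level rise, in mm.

about 225 mm

0–240 m: 3.4×10⁻⁴ × 1.8 × 240 = 0.14688 m
240–860 m: 620 × 0.6 × 2.1×10⁻⁴ = 0.07812 m
Δh = 0.14688 + 0.07812 = 0.22500 m ≈ 225 mm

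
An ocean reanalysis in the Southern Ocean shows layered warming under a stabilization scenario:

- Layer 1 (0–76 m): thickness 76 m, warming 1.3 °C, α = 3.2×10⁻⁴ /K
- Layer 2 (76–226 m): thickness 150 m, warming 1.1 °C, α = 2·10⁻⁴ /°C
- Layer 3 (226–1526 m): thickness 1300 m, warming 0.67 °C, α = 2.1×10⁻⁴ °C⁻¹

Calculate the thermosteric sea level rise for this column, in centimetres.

0–76 m: 76 × 3.2×10⁻⁴ × 1.3 = 0.031616 m
2×10⁻⁴ × 150 × 1.1 = 0.03300 m
1300 × 0.67 × 2.1×10⁻⁴ = 0.18291 m
Δh = 0.031616 + 0.03300 + 0.18291 = 0.247526 m

24.8 cm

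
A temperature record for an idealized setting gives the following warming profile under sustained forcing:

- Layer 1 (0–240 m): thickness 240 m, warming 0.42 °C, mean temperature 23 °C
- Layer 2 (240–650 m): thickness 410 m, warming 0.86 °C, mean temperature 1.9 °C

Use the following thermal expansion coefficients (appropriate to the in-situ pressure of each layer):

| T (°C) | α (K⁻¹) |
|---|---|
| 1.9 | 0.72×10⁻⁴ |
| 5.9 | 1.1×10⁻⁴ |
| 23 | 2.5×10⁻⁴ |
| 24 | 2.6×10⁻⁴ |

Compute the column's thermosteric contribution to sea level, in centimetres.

Δh = 5.1 cm

Layer 1 at 23 °C → α = 2.5×10⁻⁴ K⁻¹
Layer 2 at 1.9 °C → α = 0.72×10⁻⁴ K⁻¹
Layer 1: 2.5×10⁻⁴ × 0.42 × 240 = 0.02520 m
Layer 2: 410 × 0.86 × 0.72×10⁻⁴ = 0.0253872 m
Δh = 0.02520 + 0.0253872 = 0.0505872 m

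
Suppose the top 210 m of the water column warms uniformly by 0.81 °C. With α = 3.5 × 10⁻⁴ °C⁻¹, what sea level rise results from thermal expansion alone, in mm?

59.5 mm of thermosteric rise

Δh = αΔT·H = 3.5×10⁻⁴ × 0.81 × 210 = 0.059535 m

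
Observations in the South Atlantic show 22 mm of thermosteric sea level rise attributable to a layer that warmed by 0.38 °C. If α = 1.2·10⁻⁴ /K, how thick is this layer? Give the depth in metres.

H ≈ 480 m

H = Δh/(αΔT) = 0.022 / (1.2×10⁻⁴ × 0.38) ≈ 482.5 m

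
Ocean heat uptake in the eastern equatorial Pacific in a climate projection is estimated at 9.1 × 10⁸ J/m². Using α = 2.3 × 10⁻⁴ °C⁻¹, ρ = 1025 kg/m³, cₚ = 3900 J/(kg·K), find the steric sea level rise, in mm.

about 52.4 mm

Δh = αQ/(ρcₚ) = 2.3×10⁻⁴ × 9.1×10⁸ / (1025 × 3900) ≈ 0.052358 m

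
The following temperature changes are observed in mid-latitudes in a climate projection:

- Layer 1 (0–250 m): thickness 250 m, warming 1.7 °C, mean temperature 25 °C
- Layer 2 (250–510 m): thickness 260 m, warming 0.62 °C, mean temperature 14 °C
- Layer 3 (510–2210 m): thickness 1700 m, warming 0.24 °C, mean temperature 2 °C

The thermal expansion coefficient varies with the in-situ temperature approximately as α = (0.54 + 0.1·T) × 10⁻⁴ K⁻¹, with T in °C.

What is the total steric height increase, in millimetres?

Δh = 191 mm

Layer 1: α = (0.54 + 0.1×25)×10⁻⁴ = 3.04×10⁻⁴ K⁻¹
Layer 2: α = (0.54 + 0.1×14)×10⁻⁴ = 1.94×10⁻⁴ K⁻¹
Layer 3: α = (0.54 + 0.1×2)×10⁻⁴ = 0.74×10⁻⁴ K⁻¹
Layer 1: 3.04×10⁻⁴ × 250 × 1.7 = 0.12920 m
250–510 m: 1.94×10⁻⁴ × 260 × 0.62 = 0.0312728 m
0.24 × 1700 × 0.74×10⁻⁴ = 0.030192 m
Δh = 0.12920 + 0.0312728 + 0.030192 = 0.1906648 m ≈ 191 mm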